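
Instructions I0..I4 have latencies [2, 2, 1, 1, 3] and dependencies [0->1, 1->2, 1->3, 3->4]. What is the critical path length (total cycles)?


Compute longest path through dependency graph: dist(Ik) = max over predecessors of dist + latency(Ik).
dist(I0) = latency 2 = 2
dist(I1) = dist(I0) + 2 = 2 + 2 = 4
dist(I2) = dist(I1) + 1 = 4 + 1 = 5
dist(I3) = dist(I1) + 1 = 4 + 1 = 5
dist(I4) = dist(I3) + 3 = 5 + 3 = 8
Critical path = max dist = 8

8


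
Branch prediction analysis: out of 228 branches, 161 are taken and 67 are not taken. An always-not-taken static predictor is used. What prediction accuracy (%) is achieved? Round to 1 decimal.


Predictor: always-not-taken
Correct predictions = 67
Accuracy = 67 / 228 * 100 = 29.4%

29.4


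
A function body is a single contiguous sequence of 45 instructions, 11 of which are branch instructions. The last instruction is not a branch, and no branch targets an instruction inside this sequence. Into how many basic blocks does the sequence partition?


With no in-sequence branch targets, the leaders are the first instruction plus the instruction after each branch.
Number of basic blocks = branches + 1
= 11 + 1 = 12

12


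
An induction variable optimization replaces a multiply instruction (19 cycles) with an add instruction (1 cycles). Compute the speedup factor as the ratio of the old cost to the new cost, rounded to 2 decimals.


Ratio = mult_cost / add_cost = 19 / 1 = 19.0

19.0


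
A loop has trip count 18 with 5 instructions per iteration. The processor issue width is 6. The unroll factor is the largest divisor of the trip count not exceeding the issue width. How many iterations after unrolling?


Largest divisor of 18 <= 6 is 6
New iterations = 18 / 6 = 3

3


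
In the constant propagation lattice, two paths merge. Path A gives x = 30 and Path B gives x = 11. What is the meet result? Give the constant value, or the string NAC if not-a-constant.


Meet operation: if both paths give the same constant, result is that constant; if they differ, result is NAC (not-a-constant).
Path A: 30, Path B: 11 -> differ
Result: not-a-constant -> NAC

NAC


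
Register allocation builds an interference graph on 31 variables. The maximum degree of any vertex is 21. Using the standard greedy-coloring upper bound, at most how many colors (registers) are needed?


Greedy coloring never needs more than (max_degree + 1) colors: when coloring a vertex, at most max_degree neighbors are already colored.
Upper bound = 21 + 1 = 22

22


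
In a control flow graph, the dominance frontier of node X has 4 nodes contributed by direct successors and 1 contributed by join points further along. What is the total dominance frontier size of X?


DF(X) = direct successor contributions + join point contributions
= 4 + 1 = 5

5


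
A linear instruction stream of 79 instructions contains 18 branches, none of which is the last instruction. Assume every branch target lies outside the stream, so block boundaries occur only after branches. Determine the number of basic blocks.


With no in-sequence branch targets, the leaders are the first instruction plus the instruction after each branch.
Number of basic blocks = branches + 1
= 18 + 1 = 19

19


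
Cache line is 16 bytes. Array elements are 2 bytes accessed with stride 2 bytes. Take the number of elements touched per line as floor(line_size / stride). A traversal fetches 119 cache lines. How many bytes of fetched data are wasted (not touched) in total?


Elements per line = floor(16 / 2) = 8
Bytes used per line = 8 * 2 = 16
Wasted per line = 16 - 16 = 0
Total wasted = 0 * 119 = 0

0


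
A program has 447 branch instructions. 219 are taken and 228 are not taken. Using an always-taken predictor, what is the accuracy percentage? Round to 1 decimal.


Predictor: always-taken
Correct predictions = 219
Accuracy = 219 / 447 * 100 = 49.0%

49.0


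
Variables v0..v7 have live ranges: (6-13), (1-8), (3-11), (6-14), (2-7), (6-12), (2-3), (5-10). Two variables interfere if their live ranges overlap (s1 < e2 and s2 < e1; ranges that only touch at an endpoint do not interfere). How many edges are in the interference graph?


Check all pairs for overlapping intervals.
Two intervals (s1,e1) and (s2,e2) overlap if s1 < e2 and s2 < e1.
v0 (6-13) vs v1..v7: overlaps v1, v2, v3, v4, v5, v7 -> 6
v1 (1-8) vs v2..v7: overlaps v2, v3, v4, v5, v6, v7 -> 6
v2 (3-11) vs v3..v7: overlaps v3, v4, v5, v7 -> 4
v3 (6-14) vs v4..v7: overlaps v4, v5, v7 -> 3
v4 (2-7) vs v5..v7: overlaps v5, v6, v7 -> 3
v5 (6-12) vs v6..v7: overlaps v7 -> 1
v6 (2-3) vs v7: overlaps none -> 0
Total overlapping pairs = 6 + 6 + 4 + 3 + 3 + 1 + 0 = 23

23


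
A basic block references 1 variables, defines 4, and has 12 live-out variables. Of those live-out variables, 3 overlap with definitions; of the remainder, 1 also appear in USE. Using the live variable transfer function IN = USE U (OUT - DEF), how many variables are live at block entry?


OUT - DEF: 12 - 3 = 9
|IN| = |USE| + |OUT - DEF| - |USE ∩ (OUT - DEF)| = 1 + 9 - 1 = 9

9


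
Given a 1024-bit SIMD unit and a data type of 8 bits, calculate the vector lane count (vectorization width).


Width = SIMD bits / data type bits
= 1024 / 8 = 128

128


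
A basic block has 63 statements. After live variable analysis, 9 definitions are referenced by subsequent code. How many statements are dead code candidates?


Dead code = total statements - live definitions
= 63 - 9 = 54

54


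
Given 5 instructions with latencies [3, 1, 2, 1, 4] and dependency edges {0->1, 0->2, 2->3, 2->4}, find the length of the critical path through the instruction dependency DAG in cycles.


Compute longest path through dependency graph: dist(Ik) = max over predecessors of dist + latency(Ik).
dist(I0) = latency 3 = 3
dist(I1) = dist(I0) + 1 = 3 + 1 = 4
dist(I2) = dist(I0) + 2 = 3 + 2 = 5
dist(I3) = dist(I2) + 1 = 5 + 1 = 6
dist(I4) = dist(I2) + 4 = 5 + 4 = 9
Critical path = max dist = 9

9


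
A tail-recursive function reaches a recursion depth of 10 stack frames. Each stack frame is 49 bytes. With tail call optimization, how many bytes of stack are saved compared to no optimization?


Without TCO: 10 * 49 = 490 bytes
With TCO: reuse 1 frame = 49 bytes
Savings = 490 - 49 = 441

441


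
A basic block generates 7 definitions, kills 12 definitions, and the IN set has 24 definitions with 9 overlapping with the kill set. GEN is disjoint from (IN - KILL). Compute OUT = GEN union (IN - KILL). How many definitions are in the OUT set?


IN - KILL: 24 - 9 = 15 surviving definitions
OUT = GEN + surviving = 7 + 15 = 22

22


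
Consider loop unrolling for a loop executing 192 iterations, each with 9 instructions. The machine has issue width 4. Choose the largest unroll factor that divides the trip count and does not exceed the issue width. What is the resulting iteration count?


Largest divisor of 192 <= 4 is 4
New iterations = 192 / 4 = 48

48


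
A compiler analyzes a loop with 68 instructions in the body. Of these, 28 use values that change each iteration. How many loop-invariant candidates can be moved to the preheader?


Invariant candidates = total - loop-dependent
= 68 - 28 = 40

40


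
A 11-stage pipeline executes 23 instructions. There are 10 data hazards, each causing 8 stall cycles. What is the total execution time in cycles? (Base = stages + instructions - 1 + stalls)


Base cycles = 11 + 23 - 1 = 33
Total stalls = 10 * 8 = 80
Total = 33 + 80 = 113

113


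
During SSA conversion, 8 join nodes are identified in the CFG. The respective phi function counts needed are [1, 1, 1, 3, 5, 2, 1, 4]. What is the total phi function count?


Total phi functions = sum of phi functions at each join node
= 1 + 1 + 1 + 3 + 5 + 2 + 1 + 4 = 18

18


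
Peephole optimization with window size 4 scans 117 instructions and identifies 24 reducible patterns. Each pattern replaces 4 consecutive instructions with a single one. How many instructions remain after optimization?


Each match removes 3 instructions.
Total removed = 24 * 3 = 72
Remaining = 117 - 72 = 45

45


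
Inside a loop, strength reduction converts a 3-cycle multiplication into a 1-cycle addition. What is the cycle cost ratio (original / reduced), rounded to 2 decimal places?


Ratio = mult_cost / add_cost = 3 / 1 = 3.0

3.0


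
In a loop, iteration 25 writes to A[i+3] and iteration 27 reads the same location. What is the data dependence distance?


Distance = read iteration - write iteration
= 27 - 25 = 2

2


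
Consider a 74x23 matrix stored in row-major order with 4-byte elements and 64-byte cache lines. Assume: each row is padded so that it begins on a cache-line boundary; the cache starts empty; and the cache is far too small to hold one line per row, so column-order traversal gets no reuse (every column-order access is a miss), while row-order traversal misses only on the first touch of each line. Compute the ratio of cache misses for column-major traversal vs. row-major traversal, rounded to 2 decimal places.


Each row occupies 23 * 4 = 92 bytes and starts on a line boundary, so it spans ceil(92 / 64) = 2 cache lines.
Row-major traversal misses (one per line touched): 74 * ceil(23 * 4 / 64) = 148
Column-major traversal misses (no reuse, every access misses): 74 * 23 = 1702
Ratio = 1702 / 148 = 11.5

11.5


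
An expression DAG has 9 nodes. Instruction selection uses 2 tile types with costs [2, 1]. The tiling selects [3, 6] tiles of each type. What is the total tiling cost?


Total cost = sum(count_i * cost_i)
= 3*2 + 6*1
= 12

12


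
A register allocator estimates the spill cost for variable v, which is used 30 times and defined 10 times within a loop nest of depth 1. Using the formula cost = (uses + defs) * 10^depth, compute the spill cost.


uses + defs = 30 + 10 = 40
10^1 = 10
Spill cost = 40 * 10 = 400

400


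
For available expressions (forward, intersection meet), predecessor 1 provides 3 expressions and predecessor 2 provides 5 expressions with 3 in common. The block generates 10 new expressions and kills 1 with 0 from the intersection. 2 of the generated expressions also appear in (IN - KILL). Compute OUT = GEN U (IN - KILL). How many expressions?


IN = intersection of predecessors = 3
IN - KILL = 3 - 0 = 3
|OUT| = |GEN| + |IN - KILL| - |GEN ∩ (IN - KILL)| = 10 + 3 - 2 = 11

11


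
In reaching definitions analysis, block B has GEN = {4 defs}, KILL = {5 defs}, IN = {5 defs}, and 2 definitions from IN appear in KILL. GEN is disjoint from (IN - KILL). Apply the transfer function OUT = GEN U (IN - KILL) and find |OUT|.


IN - KILL: 5 - 2 = 3 surviving definitions
OUT = GEN + surviving = 4 + 3 = 7

7


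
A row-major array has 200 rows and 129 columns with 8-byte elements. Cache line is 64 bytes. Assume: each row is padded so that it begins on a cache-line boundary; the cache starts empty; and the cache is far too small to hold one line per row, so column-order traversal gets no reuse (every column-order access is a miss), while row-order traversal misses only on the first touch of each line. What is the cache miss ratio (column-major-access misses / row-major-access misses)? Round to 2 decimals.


Each row occupies 129 * 8 = 1032 bytes and starts on a line boundary, so it spans ceil(1032 / 64) = 17 cache lines.
Row-major traversal misses (one per line touched): 200 * ceil(129 * 8 / 64) = 3400
Column-major traversal misses (no reuse, every access misses): 200 * 129 = 25800
Ratio = 25800 / 3400 = 7.59

7.59


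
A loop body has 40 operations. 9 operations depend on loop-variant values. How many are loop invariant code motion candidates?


Invariant candidates = total - loop-dependent
= 40 - 9 = 31

31


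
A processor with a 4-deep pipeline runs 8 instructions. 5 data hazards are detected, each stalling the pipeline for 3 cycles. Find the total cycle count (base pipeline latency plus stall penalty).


Base cycles = 4 + 8 - 1 = 11
Total stalls = 5 * 3 = 15
Total = 11 + 15 = 26

26


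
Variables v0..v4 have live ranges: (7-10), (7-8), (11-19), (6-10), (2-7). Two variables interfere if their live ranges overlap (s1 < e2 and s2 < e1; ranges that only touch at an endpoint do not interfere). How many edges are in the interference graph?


Check all pairs for overlapping intervals.
Two intervals (s1,e1) and (s2,e2) overlap if s1 < e2 and s2 < e1.
v0 (7-10) vs v1..v4: overlaps v1, v3 -> 2
v1 (7-8) vs v2..v4: overlaps v3 -> 1
v2 (11-19) vs v3..v4: overlaps none -> 0
v3 (6-10) vs v4: overlaps v4 -> 1
Total overlapping pairs = 2 + 1 + 0 + 1 = 4

4


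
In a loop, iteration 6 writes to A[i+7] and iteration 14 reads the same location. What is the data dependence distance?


Distance = read iteration - write iteration
= 14 - 6 = 8

8


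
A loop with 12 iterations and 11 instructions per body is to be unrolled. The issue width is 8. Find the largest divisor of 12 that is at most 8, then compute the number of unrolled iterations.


Largest divisor of 12 <= 8 is 6
New iterations = 12 / 6 = 2

2


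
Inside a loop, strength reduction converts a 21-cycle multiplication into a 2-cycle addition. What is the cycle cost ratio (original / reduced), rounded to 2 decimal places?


Ratio = mult_cost / add_cost = 21 / 2 = 10.5

10.5


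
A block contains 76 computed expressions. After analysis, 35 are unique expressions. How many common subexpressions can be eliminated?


CSE count = total expressions - unique expressions
= 76 - 35 = 41

41


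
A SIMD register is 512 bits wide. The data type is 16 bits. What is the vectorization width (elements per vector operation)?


Width = SIMD bits / data type bits
= 512 / 16 = 32

32


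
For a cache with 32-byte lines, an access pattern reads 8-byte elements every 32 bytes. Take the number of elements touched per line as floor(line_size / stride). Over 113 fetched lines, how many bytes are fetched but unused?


Elements per line = floor(32 / 32) = 1
Bytes used per line = 1 * 8 = 8
Wasted per line = 32 - 8 = 24
Total wasted = 24 * 113 = 2712

2712


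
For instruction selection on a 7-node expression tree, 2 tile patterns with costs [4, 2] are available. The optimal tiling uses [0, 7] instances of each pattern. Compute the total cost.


Total cost = sum(count_i * cost_i)
= 0*4 + 7*2
= 14

14


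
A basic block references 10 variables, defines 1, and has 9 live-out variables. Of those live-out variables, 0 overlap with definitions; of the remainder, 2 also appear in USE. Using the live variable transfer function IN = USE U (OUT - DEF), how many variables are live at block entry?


OUT - DEF: 9 - 0 = 9
|IN| = |USE| + |OUT - DEF| - |USE ∩ (OUT - DEF)| = 10 + 9 - 2 = 17

17


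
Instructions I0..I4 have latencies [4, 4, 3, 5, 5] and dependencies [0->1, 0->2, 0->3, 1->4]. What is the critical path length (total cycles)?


Compute longest path through dependency graph: dist(Ik) = max over predecessors of dist + latency(Ik).
dist(I0) = latency 4 = 4
dist(I1) = dist(I0) + 4 = 4 + 4 = 8
dist(I2) = dist(I0) + 3 = 4 + 3 = 7
dist(I3) = dist(I0) + 5 = 4 + 5 = 9
dist(I4) = dist(I1) + 5 = 8 + 5 = 13
Critical path = max dist = 13

13


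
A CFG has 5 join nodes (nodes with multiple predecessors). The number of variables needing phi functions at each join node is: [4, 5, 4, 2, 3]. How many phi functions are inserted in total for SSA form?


Total phi functions = sum of phi functions at each join node
= 4 + 5 + 4 + 2 + 3 = 18

18


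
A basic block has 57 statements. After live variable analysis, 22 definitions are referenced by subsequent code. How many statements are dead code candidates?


Dead code = total statements - live definitions
= 57 - 22 = 35

35


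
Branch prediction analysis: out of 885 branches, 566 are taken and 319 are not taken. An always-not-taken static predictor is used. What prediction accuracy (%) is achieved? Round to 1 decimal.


Predictor: always-not-taken
Correct predictions = 319
Accuracy = 319 / 885 * 100 = 36.0%

36.0


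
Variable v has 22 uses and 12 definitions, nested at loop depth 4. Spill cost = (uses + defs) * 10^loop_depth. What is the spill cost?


uses + defs = 22 + 12 = 34
10^4 = 10000
Spill cost = 34 * 10000 = 340000

340000


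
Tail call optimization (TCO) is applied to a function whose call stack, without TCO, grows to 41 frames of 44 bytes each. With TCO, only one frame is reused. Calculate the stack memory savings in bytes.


Without TCO: 41 * 44 = 1804 bytes
With TCO: reuse 1 frame = 44 bytes
Savings = 1804 - 44 = 1760

1760


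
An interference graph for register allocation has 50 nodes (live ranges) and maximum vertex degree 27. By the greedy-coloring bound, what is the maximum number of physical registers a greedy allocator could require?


Greedy coloring never needs more than (max_degree + 1) colors: when coloring a vertex, at most max_degree neighbors are already colored.
Upper bound = 27 + 1 = 28

28


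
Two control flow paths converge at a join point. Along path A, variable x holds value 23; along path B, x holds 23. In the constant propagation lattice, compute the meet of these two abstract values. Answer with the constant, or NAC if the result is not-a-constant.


Meet operation: if both paths give the same constant, result is that constant; if they differ, result is NAC (not-a-constant).
Path A: 23, Path B: 23 -> equal
Result: constant -> 23

23


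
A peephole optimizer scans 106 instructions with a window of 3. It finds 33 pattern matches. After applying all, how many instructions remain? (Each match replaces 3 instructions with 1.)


Each match removes 2 instructions.
Total removed = 33 * 2 = 66
Remaining = 106 - 66 = 40

40


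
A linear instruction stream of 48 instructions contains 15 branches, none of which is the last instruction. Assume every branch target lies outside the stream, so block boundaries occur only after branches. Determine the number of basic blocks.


With no in-sequence branch targets, the leaders are the first instruction plus the instruction after each branch.
Number of basic blocks = branches + 1
= 15 + 1 = 16

16


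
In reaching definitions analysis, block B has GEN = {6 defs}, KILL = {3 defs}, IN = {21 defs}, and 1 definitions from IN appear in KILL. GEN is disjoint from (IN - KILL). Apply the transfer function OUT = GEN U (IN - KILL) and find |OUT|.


IN - KILL: 21 - 1 = 20 surviving definitions
OUT = GEN + surviving = 6 + 20 = 26

26


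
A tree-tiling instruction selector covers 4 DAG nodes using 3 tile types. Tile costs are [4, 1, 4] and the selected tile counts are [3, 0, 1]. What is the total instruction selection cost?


Total cost = sum(count_i * cost_i)
= 3*4 + 0*1 + 1*4
= 16

16


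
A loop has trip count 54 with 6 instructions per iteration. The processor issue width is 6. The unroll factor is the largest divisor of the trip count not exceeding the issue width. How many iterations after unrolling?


Largest divisor of 54 <= 6 is 6
New iterations = 54 / 6 = 9

9


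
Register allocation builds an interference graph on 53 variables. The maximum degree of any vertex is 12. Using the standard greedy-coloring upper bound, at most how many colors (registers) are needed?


Greedy coloring never needs more than (max_degree + 1) colors: when coloring a vertex, at most max_degree neighbors are already colored.
Upper bound = 12 + 1 = 13

13


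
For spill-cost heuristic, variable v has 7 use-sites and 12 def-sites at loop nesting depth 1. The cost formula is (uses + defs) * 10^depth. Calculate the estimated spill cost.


uses + defs = 7 + 12 = 19
10^1 = 10
Spill cost = 19 * 10 = 190

190


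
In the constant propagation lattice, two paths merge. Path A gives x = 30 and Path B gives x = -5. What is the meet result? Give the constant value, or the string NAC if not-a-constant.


Meet operation: if both paths give the same constant, result is that constant; if they differ, result is NAC (not-a-constant).
Path A: 30, Path B: -5 -> differ
Result: not-a-constant -> NAC

NAC


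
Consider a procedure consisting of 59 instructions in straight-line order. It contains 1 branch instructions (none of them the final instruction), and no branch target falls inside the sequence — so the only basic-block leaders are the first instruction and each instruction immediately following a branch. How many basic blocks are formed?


With no in-sequence branch targets, the leaders are the first instruction plus the instruction after each branch.
Number of basic blocks = branches + 1
= 1 + 1 = 2

2


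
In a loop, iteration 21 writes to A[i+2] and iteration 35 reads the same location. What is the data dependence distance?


Distance = read iteration - write iteration
= 35 - 21 = 14

14


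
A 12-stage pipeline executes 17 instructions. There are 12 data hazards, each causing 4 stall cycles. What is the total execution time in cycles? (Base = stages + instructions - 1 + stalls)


Base cycles = 12 + 17 - 1 = 28
Total stalls = 12 * 4 = 48
Total = 28 + 48 = 76

76


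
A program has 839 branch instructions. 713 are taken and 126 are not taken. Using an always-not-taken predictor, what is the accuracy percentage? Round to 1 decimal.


Predictor: always-not-taken
Correct predictions = 126
Accuracy = 126 / 839 * 100 = 15.0%

15.0


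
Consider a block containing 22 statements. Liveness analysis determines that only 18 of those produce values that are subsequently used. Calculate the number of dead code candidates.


Dead code = total statements - live definitions
= 22 - 18 = 4

4


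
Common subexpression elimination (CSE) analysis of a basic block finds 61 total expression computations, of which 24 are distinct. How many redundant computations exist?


CSE count = total expressions - unique expressions
= 61 - 24 = 37

37


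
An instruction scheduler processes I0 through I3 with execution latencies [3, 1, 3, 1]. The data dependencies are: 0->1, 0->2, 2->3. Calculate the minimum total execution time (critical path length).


Compute longest path through dependency graph: dist(Ik) = max over predecessors of dist + latency(Ik).
dist(I0) = latency 3 = 3
dist(I1) = dist(I0) + 1 = 3 + 1 = 4
dist(I2) = dist(I0) + 3 = 3 + 3 = 6
dist(I3) = dist(I2) + 1 = 6 + 1 = 7
Critical path = max dist = 7

7


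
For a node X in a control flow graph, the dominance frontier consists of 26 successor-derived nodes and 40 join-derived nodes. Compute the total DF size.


DF(X) = direct successor contributions + join point contributions
= 26 + 40 = 66

66


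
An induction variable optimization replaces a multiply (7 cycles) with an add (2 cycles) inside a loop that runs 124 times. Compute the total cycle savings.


Per-iteration saving = 7 - 2 = 5
Total saved = 124 * 5 = 620

620


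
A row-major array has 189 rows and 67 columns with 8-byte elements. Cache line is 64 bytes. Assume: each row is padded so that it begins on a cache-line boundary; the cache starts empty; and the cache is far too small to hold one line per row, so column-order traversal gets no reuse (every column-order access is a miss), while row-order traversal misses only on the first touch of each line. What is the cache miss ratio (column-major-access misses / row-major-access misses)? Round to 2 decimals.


Each row occupies 67 * 8 = 536 bytes and starts on a line boundary, so it spans ceil(536 / 64) = 9 cache lines.
Row-major traversal misses (one per line touched): 189 * ceil(67 * 8 / 64) = 1701
Column-major traversal misses (no reuse, every access misses): 189 * 67 = 12663
Ratio = 12663 / 1701 = 7.44

7.44


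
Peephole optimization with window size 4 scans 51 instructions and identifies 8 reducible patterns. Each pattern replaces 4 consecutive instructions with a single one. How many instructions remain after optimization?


Each match removes 3 instructions.
Total removed = 8 * 3 = 24
Remaining = 51 - 24 = 27

27


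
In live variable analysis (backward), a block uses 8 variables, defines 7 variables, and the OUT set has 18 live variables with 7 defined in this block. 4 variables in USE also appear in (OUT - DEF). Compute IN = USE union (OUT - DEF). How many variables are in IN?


OUT - DEF: 18 - 7 = 11
|IN| = |USE| + |OUT - DEF| - |USE ∩ (OUT - DEF)| = 8 + 11 - 4 = 15

15


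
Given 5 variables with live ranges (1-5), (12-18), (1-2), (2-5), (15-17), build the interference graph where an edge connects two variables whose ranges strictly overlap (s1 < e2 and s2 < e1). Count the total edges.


Check all pairs for overlapping intervals.
Two intervals (s1,e1) and (s2,e2) overlap if s1 < e2 and s2 < e1.
v0 (1-5) vs v1..v4: overlaps v2, v3 -> 2
v1 (12-18) vs v2..v4: overlaps v4 -> 1
v2 (1-2) vs v3..v4: overlaps none -> 0
v3 (2-5) vs v4: overlaps none -> 0
Total overlapping pairs = 2 + 1 + 0 + 0 = 3

3


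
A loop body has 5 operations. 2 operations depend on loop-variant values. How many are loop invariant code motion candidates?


Invariant candidates = total - loop-dependent
= 5 - 2 = 3

3


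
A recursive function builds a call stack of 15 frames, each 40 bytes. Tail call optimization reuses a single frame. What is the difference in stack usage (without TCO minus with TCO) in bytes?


Without TCO: 15 * 40 = 600 bytes
With TCO: reuse 1 frame = 40 bytes
Savings = 600 - 40 = 560

560


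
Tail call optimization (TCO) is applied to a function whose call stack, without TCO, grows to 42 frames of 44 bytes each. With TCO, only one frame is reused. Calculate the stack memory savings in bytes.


Without TCO: 42 * 44 = 1848 bytes
With TCO: reuse 1 frame = 44 bytes
Savings = 1848 - 44 = 1804

1804


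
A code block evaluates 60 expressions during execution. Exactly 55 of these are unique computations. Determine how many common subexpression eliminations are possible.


CSE count = total expressions - unique expressions
= 60 - 55 = 5

5


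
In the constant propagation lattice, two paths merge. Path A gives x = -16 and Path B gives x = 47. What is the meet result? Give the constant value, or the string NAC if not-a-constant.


Meet operation: if both paths give the same constant, result is that constant; if they differ, result is NAC (not-a-constant).
Path A: -16, Path B: 47 -> differ
Result: not-a-constant -> NAC

NAC


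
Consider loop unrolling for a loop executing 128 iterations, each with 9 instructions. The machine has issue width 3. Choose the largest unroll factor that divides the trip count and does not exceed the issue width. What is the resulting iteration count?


Largest divisor of 128 <= 3 is 2
New iterations = 128 / 2 = 64

64


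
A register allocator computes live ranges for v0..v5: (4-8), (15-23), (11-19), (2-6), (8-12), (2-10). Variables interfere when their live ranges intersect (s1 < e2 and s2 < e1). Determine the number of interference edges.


Check all pairs for overlapping intervals.
Two intervals (s1,e1) and (s2,e2) overlap if s1 < e2 and s2 < e1.
v0 (4-8) vs v1..v5: overlaps v3, v5 -> 2
v1 (15-23) vs v2..v5: overlaps v2 -> 1
v2 (11-19) vs v3..v5: overlaps v4 -> 1
v3 (2-6) vs v4..v5: overlaps v5 -> 1
v4 (8-12) vs v5: overlaps v5 -> 1
Total overlapping pairs = 2 + 1 + 1 + 1 + 1 = 6

6


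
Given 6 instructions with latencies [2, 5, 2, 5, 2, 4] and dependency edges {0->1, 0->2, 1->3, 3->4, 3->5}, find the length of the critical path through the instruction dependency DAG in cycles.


Compute longest path through dependency graph: dist(Ik) = max over predecessors of dist + latency(Ik).
dist(I0) = latency 2 = 2
dist(I1) = dist(I0) + 5 = 2 + 5 = 7
dist(I2) = dist(I0) + 2 = 2 + 2 = 4
dist(I3) = dist(I1) + 5 = 7 + 5 = 12
dist(I4) = dist(I3) + 2 = 12 + 2 = 14
dist(I5) = dist(I3) + 4 = 12 + 4 = 16
Critical path = max dist = 16

16


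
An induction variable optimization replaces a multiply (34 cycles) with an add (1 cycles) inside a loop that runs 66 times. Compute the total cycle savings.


Per-iteration saving = 34 - 1 = 33
Total saved = 66 * 33 = 2178

2178


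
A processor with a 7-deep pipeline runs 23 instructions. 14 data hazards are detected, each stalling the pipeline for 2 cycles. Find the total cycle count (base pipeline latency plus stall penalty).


Base cycles = 7 + 23 - 1 = 29
Total stalls = 14 * 2 = 28
Total = 29 + 28 = 57

57


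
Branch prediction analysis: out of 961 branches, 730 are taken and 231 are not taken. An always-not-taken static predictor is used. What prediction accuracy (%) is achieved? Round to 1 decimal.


Predictor: always-not-taken
Correct predictions = 231
Accuracy = 231 / 961 * 100 = 24.0%

24.0


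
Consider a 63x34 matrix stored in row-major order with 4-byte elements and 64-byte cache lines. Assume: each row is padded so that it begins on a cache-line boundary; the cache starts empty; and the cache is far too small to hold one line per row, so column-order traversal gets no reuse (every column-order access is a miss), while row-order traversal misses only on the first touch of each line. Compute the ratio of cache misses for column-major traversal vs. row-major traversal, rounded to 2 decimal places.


Each row occupies 34 * 4 = 136 bytes and starts on a line boundary, so it spans ceil(136 / 64) = 3 cache lines.
Row-major traversal misses (one per line touched): 63 * ceil(34 * 4 / 64) = 189
Column-major traversal misses (no reuse, every access misses): 63 * 34 = 2142
Ratio = 2142 / 189 = 11.33

11.33


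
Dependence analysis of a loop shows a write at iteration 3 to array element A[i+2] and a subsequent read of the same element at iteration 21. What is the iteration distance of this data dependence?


Distance = read iteration - write iteration
= 21 - 3 = 18

18


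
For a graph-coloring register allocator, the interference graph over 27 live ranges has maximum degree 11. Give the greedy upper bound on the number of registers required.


Greedy coloring never needs more than (max_degree + 1) colors: when coloring a vertex, at most max_degree neighbors are already colored.
Upper bound = 11 + 1 = 12

12


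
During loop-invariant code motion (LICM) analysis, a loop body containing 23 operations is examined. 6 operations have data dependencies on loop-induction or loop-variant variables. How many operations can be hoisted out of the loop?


Invariant candidates = total - loop-dependent
= 23 - 6 = 17

17


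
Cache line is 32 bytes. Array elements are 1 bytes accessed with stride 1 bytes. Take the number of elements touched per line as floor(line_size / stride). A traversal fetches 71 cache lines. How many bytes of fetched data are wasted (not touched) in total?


Elements per line = floor(32 / 1) = 32
Bytes used per line = 32 * 1 = 32
Wasted per line = 32 - 32 = 0
Total wasted = 0 * 71 = 0

0


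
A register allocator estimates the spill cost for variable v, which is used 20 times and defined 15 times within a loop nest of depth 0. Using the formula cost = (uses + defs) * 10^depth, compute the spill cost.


uses + defs = 20 + 15 = 35
10^0 = 1
Spill cost = 35 * 1 = 35

35


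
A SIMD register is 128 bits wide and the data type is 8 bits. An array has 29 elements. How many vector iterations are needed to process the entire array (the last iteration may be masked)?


Width = 128 / 8 = 16 elements per vector op
Iterations = ceil(29 / 16) = 2

2


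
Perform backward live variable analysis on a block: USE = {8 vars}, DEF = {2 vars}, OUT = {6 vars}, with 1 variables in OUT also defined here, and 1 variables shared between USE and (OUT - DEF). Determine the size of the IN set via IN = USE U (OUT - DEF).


OUT - DEF: 6 - 1 = 5
|IN| = |USE| + |OUT - DEF| - |USE ∩ (OUT - DEF)| = 8 + 5 - 1 = 12

12


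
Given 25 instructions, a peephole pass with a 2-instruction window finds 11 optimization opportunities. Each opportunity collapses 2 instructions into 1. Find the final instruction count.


Each match removes 1 instructions.
Total removed = 11 * 1 = 11
Remaining = 25 - 11 = 14

14


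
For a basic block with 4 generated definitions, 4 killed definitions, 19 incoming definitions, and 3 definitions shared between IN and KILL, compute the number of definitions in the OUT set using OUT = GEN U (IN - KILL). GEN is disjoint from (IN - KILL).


IN - KILL: 19 - 3 = 16 surviving definitions
OUT = GEN + surviving = 4 + 16 = 20

20


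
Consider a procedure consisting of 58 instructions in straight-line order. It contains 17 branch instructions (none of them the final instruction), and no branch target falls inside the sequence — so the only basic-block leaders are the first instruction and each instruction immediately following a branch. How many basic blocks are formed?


With no in-sequence branch targets, the leaders are the first instruction plus the instruction after each branch.
Number of basic blocks = branches + 1
= 17 + 1 = 18

18


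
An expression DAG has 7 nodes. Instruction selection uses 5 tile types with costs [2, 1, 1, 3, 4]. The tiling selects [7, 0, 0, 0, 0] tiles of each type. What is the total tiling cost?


Total cost = sum(count_i * cost_i)
= 7*2 + 0*1 + 0*1 + 0*3 + 0*4
= 14

14


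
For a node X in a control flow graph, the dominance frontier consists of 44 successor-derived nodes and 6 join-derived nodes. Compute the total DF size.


DF(X) = direct successor contributions + join point contributions
= 44 + 6 = 50

50


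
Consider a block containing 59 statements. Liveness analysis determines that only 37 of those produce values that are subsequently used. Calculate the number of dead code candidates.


Dead code = total statements - live definitions
= 59 - 37 = 22

22


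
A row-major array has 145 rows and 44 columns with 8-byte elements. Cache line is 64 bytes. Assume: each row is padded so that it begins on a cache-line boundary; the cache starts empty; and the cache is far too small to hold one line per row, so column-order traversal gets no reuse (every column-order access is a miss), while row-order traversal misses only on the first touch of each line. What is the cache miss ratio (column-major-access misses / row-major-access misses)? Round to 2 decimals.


Each row occupies 44 * 8 = 352 bytes and starts on a line boundary, so it spans ceil(352 / 64) = 6 cache lines.
Row-major traversal misses (one per line touched): 145 * ceil(44 * 8 / 64) = 870
Column-major traversal misses (no reuse, every access misses): 145 * 44 = 6380
Ratio = 6380 / 870 = 7.33

7.33


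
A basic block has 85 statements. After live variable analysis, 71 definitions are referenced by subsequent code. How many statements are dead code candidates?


Dead code = total statements - live definitions
= 85 - 71 = 14

14


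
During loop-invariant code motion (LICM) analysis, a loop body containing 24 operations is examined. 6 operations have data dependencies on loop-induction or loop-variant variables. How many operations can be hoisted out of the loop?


Invariant candidates = total - loop-dependent
= 24 - 6 = 18

18


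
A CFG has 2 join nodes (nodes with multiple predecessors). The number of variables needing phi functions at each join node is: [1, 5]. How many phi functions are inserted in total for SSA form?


Total phi functions = sum of phi functions at each join node
= 1 + 5 = 6

6


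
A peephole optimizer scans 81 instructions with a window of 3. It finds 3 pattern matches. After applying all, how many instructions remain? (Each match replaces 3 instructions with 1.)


Each match removes 2 instructions.
Total removed = 3 * 2 = 6
Remaining = 81 - 6 = 75

75


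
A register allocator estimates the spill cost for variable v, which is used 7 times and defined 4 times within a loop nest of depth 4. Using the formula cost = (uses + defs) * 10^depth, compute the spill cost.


uses + defs = 7 + 4 = 11
10^4 = 10000
Spill cost = 11 * 10000 = 110000

110000


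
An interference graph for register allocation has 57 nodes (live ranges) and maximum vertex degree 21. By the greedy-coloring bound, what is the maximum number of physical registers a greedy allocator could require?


Greedy coloring never needs more than (max_degree + 1) colors: when coloring a vertex, at most max_degree neighbors are already colored.
Upper bound = 21 + 1 = 22

22


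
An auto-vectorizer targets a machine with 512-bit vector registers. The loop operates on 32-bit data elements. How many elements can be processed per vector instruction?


Width = SIMD bits / data type bits
= 512 / 32 = 16

16


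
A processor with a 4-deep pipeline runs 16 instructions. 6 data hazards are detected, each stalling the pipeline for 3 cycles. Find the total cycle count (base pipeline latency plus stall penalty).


Base cycles = 4 + 16 - 1 = 19
Total stalls = 6 * 3 = 18
Total = 19 + 18 = 37

37


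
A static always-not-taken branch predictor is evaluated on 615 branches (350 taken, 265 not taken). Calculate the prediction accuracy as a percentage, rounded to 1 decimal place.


Predictor: always-not-taken
Correct predictions = 265
Accuracy = 265 / 615 * 100 = 43.1%

43.1


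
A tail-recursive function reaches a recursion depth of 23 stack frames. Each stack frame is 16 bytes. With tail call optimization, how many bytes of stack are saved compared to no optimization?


Without TCO: 23 * 16 = 368 bytes
With TCO: reuse 1 frame = 16 bytes
Savings = 368 - 16 = 352

352


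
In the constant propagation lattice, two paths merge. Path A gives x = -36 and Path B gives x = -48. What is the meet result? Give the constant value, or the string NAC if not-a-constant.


Meet operation: if both paths give the same constant, result is that constant; if they differ, result is NAC (not-a-constant).
Path A: -36, Path B: -48 -> differ
Result: not-a-constant -> NAC

NAC


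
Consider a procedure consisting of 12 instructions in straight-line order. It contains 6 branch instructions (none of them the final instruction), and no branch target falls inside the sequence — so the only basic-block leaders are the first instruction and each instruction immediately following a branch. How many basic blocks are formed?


With no in-sequence branch targets, the leaders are the first instruction plus the instruction after each branch.
Number of basic blocks = branches + 1
= 6 + 1 = 7

7


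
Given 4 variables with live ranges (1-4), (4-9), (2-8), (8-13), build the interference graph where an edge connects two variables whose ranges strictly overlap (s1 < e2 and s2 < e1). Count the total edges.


Check all pairs for overlapping intervals.
Two intervals (s1,e1) and (s2,e2) overlap if s1 < e2 and s2 < e1.
v0 (1-4) vs v1..v3: overlaps v2 -> 1
v1 (4-9) vs v2..v3: overlaps v2, v3 -> 2
v2 (2-8) vs v3: overlaps none -> 0
Total overlapping pairs = 1 + 2 + 0 = 3

3


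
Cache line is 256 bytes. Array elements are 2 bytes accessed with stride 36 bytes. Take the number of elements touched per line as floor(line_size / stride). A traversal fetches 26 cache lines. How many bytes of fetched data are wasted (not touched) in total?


Elements per line = floor(256 / 36) = 7
Bytes used per line = 7 * 2 = 14
Wasted per line = 256 - 14 = 242
Total wasted = 242 * 26 = 6292

6292


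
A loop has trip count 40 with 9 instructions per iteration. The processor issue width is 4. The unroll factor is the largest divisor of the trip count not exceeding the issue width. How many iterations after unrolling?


Largest divisor of 40 <= 4 is 4
New iterations = 40 / 4 = 10

10


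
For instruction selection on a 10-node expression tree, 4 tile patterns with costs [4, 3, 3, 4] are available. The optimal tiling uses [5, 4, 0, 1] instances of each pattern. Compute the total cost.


Total cost = sum(count_i * cost_i)
= 5*4 + 4*3 + 0*3 + 1*4
= 36

36


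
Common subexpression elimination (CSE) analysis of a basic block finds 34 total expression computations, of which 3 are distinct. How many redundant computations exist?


CSE count = total expressions - unique expressions
= 34 - 3 = 31

31
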